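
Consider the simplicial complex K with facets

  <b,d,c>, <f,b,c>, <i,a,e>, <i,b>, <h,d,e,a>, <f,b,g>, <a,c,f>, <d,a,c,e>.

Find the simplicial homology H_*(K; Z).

H_0 = Z,  H_1 = Z,  H_2 = 0,  H_3 = 0.

We work with the vertex ordering a < b < c < d < e < f < g < h < i. The simplices of K, each written with vertices in increasing order, are:

  0-simplices (9): a, b, c, d, e, f, g, h, i
  1-simplices (19): ac, ad, ae, af, ah, ai, bc, bd, bf, bg, bi, cd, ce, cf, de, dh, eh, ei, fg
  2-simplices (12): acd, ace, acf, ade, adh, aeh, aei, bcd, bcf, bfg, cde, deh
  3-simplices (2): acde, adeh

so the chain groups are C_0 ≅ Z^9, C_1 ≅ Z^19, C_2 ≅ Z^12, C_3 ≅ Z^2.

The boundary map ∂_1: C_1 → C_0 sends each edge [p,q] (with p < q) to q − p.
The resulting 9×19 matrix has rank 8, and its Smith normal form has invariant factors (1,1,1,1,1,1,1,1).

∂_2: C_2 → C_1 maps a triangle to the signed sum of its edges. For instance
  ∂aeh = eh − ah + ae,
  ∂bfg = fg − bg + bf.
This gives a 19×12 integer matrix of rank 10; reducing to Smith normal form yields diagonal entries (1,1,1,1,1,1,1,1,1,1).

∂_3: C_3 → C_2 sends each 3-simplex σ to the alternating sum Σ_i (−1)^i (σ with its i-th vertex removed). For instance
  ∂acde = cde − ade + ace − acd,
  ∂adeh = deh − aeh + adh − ade.
The 12×2 boundary matrix has rank 2 and Smith normal form diag(1,1).

Reading off H_k = ker ∂_k / im ∂_{k+1}:

  H_0: rank C_0 − rank ∂_1 = 9 − 8 = 1, and the invariant factors of ∂_1 are all 1, so H_0 = Z.
  H_1: rank ker ∂_1 − rank ∂_2 = (19 − 8) − 10 = 1, and the invariant factors of ∂_2 are all 1, so H_1 = Z.
  H_2: rank ker ∂_2 − rank ∂_3 = (12 − 10) − 2 = 0, and the invariant factors of ∂_3 are all 1, so H_2 = 0.
  H_3: rank ker ∂_3 − rank ∂_4 = (2 − 2) − 0 = 0, and there is no ∂_4, so H_3 = 0.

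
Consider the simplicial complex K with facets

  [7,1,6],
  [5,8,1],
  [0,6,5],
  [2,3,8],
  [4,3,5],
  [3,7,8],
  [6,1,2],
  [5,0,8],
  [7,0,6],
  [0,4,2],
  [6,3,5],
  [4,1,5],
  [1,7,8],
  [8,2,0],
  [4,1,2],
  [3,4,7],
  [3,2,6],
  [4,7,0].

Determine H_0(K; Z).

H_0 = Z.

Fix the vertex order 0 < 1 < 2 < 3 < 4 < 5 < 6 < 7 < 8 and write every simplex with vertices in increasing order. Then dim K = 2 and the simplices of K are:

  0-simplices (9): [0], [1], [2], [3], [4], [5], [6], [7], [8]
  1-simplices (27): (27 of them)
  2-simplices (18): [0,2,4], [0,2,8], [0,4,7], [0,5,6], [0,5,8], [0,6,7], [1,2,4], [1,2,6], [1,4,5], [1,5,8], [1,6,7], [1,7,8], [2,3,6], [2,3,8], [3,4,5], [3,4,7], [3,5,6], [3,7,8]

Hence C_0 ≅ Z^9, C_1 ≅ Z^27, C_2 ≅ Z^18.

Boundary ∂_1: C_1 → C_0 sends each edge [p,q] (with p < q) to q − p.
This gives a 9×27 integer matrix of rank 8; reducing to Smith normal form yields diagonal entries (1,1,1,1,1,1,1,1).

The boundary map ∂_2: C_2 → C_1 maps a triangle to the signed sum of its edges. For instance
  ∂[1,4,5] = [4,5] − [1,5] + [1,4],
  ∂[3,5,6] = [5,6] − [3,6] + [3,5].
The 27×18 boundary matrix has rank 17 and Smith normal form diag(1,1,1,1,1,1,1,1,1,1,1,1,1,1,1,1,1).

Computing H_k = (kernel of ∂_k) / (image of ∂_{k+1}):

  H_0: rank C_0 − rank ∂_1 = 9 − 8 = 1, and the invariant factors of ∂_1 are all 1, so H_0 = Z.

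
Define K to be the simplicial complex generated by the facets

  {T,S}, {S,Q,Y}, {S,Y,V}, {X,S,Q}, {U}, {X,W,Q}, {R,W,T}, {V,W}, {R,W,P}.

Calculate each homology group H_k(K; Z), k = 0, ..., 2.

Order the vertices as P < Q < R < S < T < U < V < W < X < Y. Listing each simplex with vertices in this order, K has dimension 2 with simplices:

  0-simplices (10): P, Q, R, S, T, U, V, W, X, Y
  1-simplices (16): PR, PW, QS, QW, QX, QY, RT, RW, ST, SV, SX, SY, TW, VW, VY, WX
  2-simplices (6): PRW, QSX, QSY, QWX, RTW, SVY

giving chain groups C_0 ≅ Z^10, C_1 ≅ Z^16, C_2 ≅ Z^6.

The boundary map ∂_1: C_1 → C_0 is given by ∂[p,q] = [q] − [p]. For instance
  ∂RT = T − R.
This gives a 10×16 integer matrix of rank 8; reducing to Smith normal form yields diagonal entries (1,1,1,1,1,1,1,1).

∂_2: C_2 → C_1 sends each 2-simplex [p,q,r] to [q,r] − [p,r] + [p,q]. For instance
  ∂QSY = SY − QY + QS,
  ∂RTW = TW − RW + RT.
This gives a 16×6 integer matrix of rank 6; reducing to Smith normal form yields diagonal entries (1,1,1,1,1,1).

Reading off H_k = ker ∂_k / im ∂_{k+1}:

  H_0: rank C_0 − rank ∂_1 = 10 − 8 = 2, and the invariant factors of ∂_1 are all 1, so H_0 = Z^2.
  H_1: rank ker ∂_1 − rank ∂_2 = (16 − 8) − 6 = 2, and the invariant factors of ∂_2 are all 1, so H_1 = Z^2.
  H_2: rank ker ∂_2 − rank ∂_3 = (6 − 6) − 0 = 0, and there is no ∂_3, so H_2 = 0.

H_0 ≅ Z^2,  H_1 ≅ Z^2,  H_2 = 0.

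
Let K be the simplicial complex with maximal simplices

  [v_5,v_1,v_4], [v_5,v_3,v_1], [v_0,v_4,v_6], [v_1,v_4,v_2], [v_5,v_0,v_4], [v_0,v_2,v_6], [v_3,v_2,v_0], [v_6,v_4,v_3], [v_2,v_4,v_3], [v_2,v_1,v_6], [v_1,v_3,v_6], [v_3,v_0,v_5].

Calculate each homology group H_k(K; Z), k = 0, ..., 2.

H_0 ≅ Z,  H_1 ≅ Z/2,  H_2 = 0.

Order the vertices as v_0 < v_1 < v_2 < v_3 < v_4 < v_5 < v_6. Listing each simplex with vertices in this order, K has dimension 2 with simplices:

  0-simplices (7): [v_0], [v_1], [v_2], [v_3], [v_4], [v_5], [v_6]
  1-simplices (18): (18 of them)
  2-simplices (12): (12 of them)

so the chain groups are C_0 ≅ Z^7, C_1 ≅ Z^18, C_2 ≅ Z^12.

Boundary ∂_1: C_1 → C_0 is given by ∂[p,q] = [q] − [p]. For instance
  ∂[v_0,v_4] = [v_4] − [v_0].
As a 7×18 matrix over Z this has rank 6, with invariant factors (1,1,1,1,1,1).

Boundary ∂_2: C_2 → C_1 acts by ∂[p,q,r] = [q,r] − [p,r] + [p,q]. For instance
  ∂[v_1,v_3,v_5] = [v_3,v_5] − [v_1,v_5] + [v_1,v_3],
  ∂[v_1,v_3,v_6] = [v_3,v_6] − [v_1,v_6] + [v_1,v_3].
This gives a 18×12 integer matrix of rank 12; reducing to Smith normal form yields diagonal entries (1,1,1,1,1,1,1,1,1,1,1,2).

Now H_k = ker ∂_k / im ∂_{k+1}, so:

  H_0: rank C_0 − rank ∂_1 = 7 − 6 = 1, and the invariant factors of ∂_1 are all 1, so H_0 = Z.
  H_1: rank ker ∂_1 − rank ∂_2 = (18 − 6) − 12 = 0, and ∂_2 has invariant factor 2 > 1, so H_1 = Z/2.
  H_2: rank ker ∂_2 − rank ∂_3 = (12 − 12) − 0 = 0, and there is no ∂_3, so H_2 = 0.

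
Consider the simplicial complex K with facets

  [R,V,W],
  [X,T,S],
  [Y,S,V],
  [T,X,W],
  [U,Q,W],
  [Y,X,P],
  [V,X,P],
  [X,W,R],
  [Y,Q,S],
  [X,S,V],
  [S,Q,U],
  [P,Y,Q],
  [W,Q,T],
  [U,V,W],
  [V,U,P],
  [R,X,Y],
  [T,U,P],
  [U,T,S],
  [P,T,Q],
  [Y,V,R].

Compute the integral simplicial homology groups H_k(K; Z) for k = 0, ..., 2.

H_0 ≅ Z,  H_1 ≅ Z ⊕ Z/2Z,  H_2 = 0.

We work with the vertex ordering P < Q < R < S < T < U < V < W < X < Y. The simplices of K, each written with vertices in increasing order, are:

  0-simplices (10): P, Q, R, S, T, U, V, W, X, Y
  1-simplices (30): PQ, PT, PU, PV, PX, PY, QS, QT, QU, QW, QY, RV, RW, RX, RY, ST, SU, SV, SX, SY, TU, TW, TX, UV, UW, VW, VX, VY, WX, XY
  2-simplices (20): PQT, PQY, PTU, PUV, PVX, PXY, QSU, QSY, QTW, QUW, RVW, RVY, RWX, RXY, STU, STX, SVX, SVY, TWX, UVW

so the chain groups are C_0 ≅ Z^10, C_1 ≅ Z^30, C_2 ≅ Z^20.

Boundary ∂_1: C_1 → C_0 is given by ∂[p,q] = [q] − [p].
The resulting 10×30 matrix has rank 9, and its Smith normal form has invariant factors (1,1,1,1,1,1,1,1,1).

The boundary map ∂_2: C_2 → C_1 sends each 2-simplex [p,q,r] to [q,r] − [p,r] + [p,q]. For instance
  ∂QUW = UW − QW + QU,
  ∂RVY = VY − RY + RV.
The 30×20 boundary matrix has rank 20 and Smith normal form diag(1,1,1,1,1,1,1,1,1,1,1,1,1,1,1,1,1,1,1,2).

Reading off H_k = ker ∂_k / im ∂_{k+1}:

  H_0: rank C_0 − rank ∂_1 = 10 − 9 = 1, and the invariant factors of ∂_1 are all 1, so H_0 = Z.
  H_1: rank ker ∂_1 − rank ∂_2 = (30 − 9) − 20 = 1, and ∂_2 has invariant factor 2 > 1, so H_1 = Z ⊕ Z/2Z.
  H_2: rank ker ∂_2 − rank ∂_3 = (20 − 20) − 0 = 0, and there is no ∂_3, so H_2 = 0.

As a check, the Euler characteristic is 10 − 30 + 20 = 0, which agrees with 1 − 1 + 0 = 0.
(K is a triangulation of the Klein bottle.)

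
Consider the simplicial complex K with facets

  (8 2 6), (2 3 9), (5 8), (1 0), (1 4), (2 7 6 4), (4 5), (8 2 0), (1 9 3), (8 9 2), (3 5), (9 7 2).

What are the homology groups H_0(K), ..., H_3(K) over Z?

Order the vertices as 0 < 1 < 2 < 3 < 4 < 5 < 6 < 7 < 8 < 9. Listing each simplex with vertices in this order, K has dimension 3 with simplices:

  0-simplices (10): [0], [1], [2], [3], [4], [5], [6], [7], [8], [9]
  1-simplices (22): [0,1], [0,2], [0,8], [1,3], [1,4], [1,9], [2,3], [2,4], [2,6], [2,7], [2,8], [2,9], [3,5], [3,9], [4,5], [4,6], [4,7], [5,8], [6,7], [6,8], [7,9], [8,9]
  2-simplices (10): [0,2,8], [1,3,9], [2,3,9], [2,4,6], [2,4,7], [2,6,7], [2,6,8], [2,7,9], [2,8,9], [4,6,7]
  3-simplices (1): [2,4,6,7]

giving chain groups C_0 ≅ Z^10, C_1 ≅ Z^22, C_2 ≅ Z^10, C_3 ≅ Z^1.

Boundary ∂_1: C_1 → C_0 sends each edge [p,q] (with p < q) to q − p. For instance
  ∂[6,8] = [8] − [6].
As a 10×22 matrix over Z this has rank 9, with invariant factors (1,1,1,1,1,1,1,1,1).

The boundary map ∂_2: C_2 → C_1 sends each 2-simplex [p,q,r] to [q,r] − [p,r] + [p,q]. For instance
  ∂[2,8,9] = [8,9] − [2,9] + [2,8],
  ∂[2,6,8] = [6,8] − [2,8] + [2,6].
As a 22×10 matrix over Z this has rank 9, with invariant factors (1,1,1,1,1,1,1,1,1).

Boundary ∂_3: C_3 → C_2 sends each 3-simplex σ to the alternating sum Σ_i (−1)^i (σ with its i-th vertex removed). For instance
  ∂[2,4,6,7] = [4,6,7] − [2,6,7] + [2,4,7] − [2,4,6].
The resulting 10×1 matrix has rank 1, and its Smith normal form has invariant factors (1).

Now H_k = ker ∂_k / im ∂_{k+1}, so:

  H_0: rank C_0 − rank ∂_1 = 10 − 9 = 1, and the invariant factors of ∂_1 are all 1, so H_0 = Z.
  H_1: rank ker ∂_1 − rank ∂_2 = (22 − 9) − 9 = 4, and the invariant factors of ∂_2 are all 1, so H_1 = Z^4.
  H_2: rank ker ∂_2 − rank ∂_3 = (10 − 9) − 1 = 0, and the invariant factors of ∂_3 are all 1, so H_2 = 0.
  H_3: rank ker ∂_3 − rank ∂_4 = (1 − 1) − 0 = 0, and there is no ∂_4, so H_3 = 0.

As a check, the Euler characteristic is 10 − 22 + 10 − 1 = -3, which agrees with 1 − 4 + 0 − 0 = -3.

H_0 ≅ Z,  H_1 ≅ Z^4,  H_2 = 0,  H_3 = 0.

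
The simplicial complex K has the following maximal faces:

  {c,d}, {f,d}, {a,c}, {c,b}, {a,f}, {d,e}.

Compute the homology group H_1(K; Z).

H_1 ≅ Z.

Order the vertices as a < b < c < d < e < f. Listing each simplex with vertices in this order, K has dimension 1 with simplices:

  0-simplices (6): a, b, c, d, e, f
  1-simplices (6): ac, af, bc, cd, de, df

giving chain groups C_0 ≅ Z^6, C_1 ≅ Z^6.

∂_1: C_1 → C_0 maps an edge to its endpoints' difference, ∂[p,q] = q − p. For instance
  ∂df = f − d.
As a 6×6 matrix over Z this has rank 5, with invariant factors (1,1,1,1,1).

Reading off H_k = ker ∂_k / im ∂_{k+1}:

  H_1: rank ker ∂_1 − rank ∂_2 = (6 − 5) − 0 = 1, and there is no ∂_2, so H_1 = Z.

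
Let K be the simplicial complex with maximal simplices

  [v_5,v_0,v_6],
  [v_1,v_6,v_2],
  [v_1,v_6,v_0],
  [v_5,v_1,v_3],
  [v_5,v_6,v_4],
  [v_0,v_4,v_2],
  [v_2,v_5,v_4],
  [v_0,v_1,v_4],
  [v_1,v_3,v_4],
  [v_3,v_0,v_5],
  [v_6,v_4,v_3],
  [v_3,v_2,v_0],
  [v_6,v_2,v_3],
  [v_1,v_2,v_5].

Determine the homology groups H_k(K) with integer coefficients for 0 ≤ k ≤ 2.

H_0 = Z,  H_1 = Z^2,  H_2 = Z.

Fix the vertex order v_0 < v_1 < v_2 < v_3 < v_4 < v_5 < v_6 and write every simplex with vertices in increasing order. Then dim K = 2 and the simplices of K are:

  0-simplices (7): [v_0], [v_1], [v_2], [v_3], [v_4], [v_5], [v_6]
  1-simplices (21): (21 of them)
  2-simplices (14): (14 of them)

Hence C_0 ≅ Z^7, C_1 ≅ Z^21, C_2 ≅ Z^14.

Boundary ∂_1: C_1 → C_0 sends each edge [p,q] (with p < q) to q − p.
The resulting 7×21 matrix has rank 6, and its Smith normal form has invariant factors (1,1,1,1,1,1).

Boundary ∂_2: C_2 → C_1 acts by ∂[p,q,r] = [q,r] − [p,r] + [p,q]. For instance
  ∂[v_0,v_5,v_6] = [v_5,v_6] − [v_0,v_6] + [v_0,v_5],
  ∂[v_0,v_1,v_6] = [v_1,v_6] − [v_0,v_6] + [v_0,v_1].
This gives a 21×14 integer matrix of rank 13; reducing to Smith normal form yields diagonal entries (1,1,1,1,1,1,1,1,1,1,1,1,1).

Now H_k = ker ∂_k / im ∂_{k+1}, so:

  H_0: rank C_0 − rank ∂_1 = 7 − 6 = 1, and the invariant factors of ∂_1 are all 1, so H_0 ≅ Z.
  H_1: rank ker ∂_1 − rank ∂_2 = (21 − 6) − 13 = 2, and the invariant factors of ∂_2 are all 1, so H_1 ≅ Z^2.
  H_2: rank ker ∂_2 − rank ∂_3 = (14 − 13) − 0 = 1, and there is no ∂_3, so H_2 ≅ Z.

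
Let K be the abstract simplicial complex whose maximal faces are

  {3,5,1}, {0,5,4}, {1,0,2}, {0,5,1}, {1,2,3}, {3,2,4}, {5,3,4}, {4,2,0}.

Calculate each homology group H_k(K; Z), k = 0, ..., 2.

H_0 ≅ Z,  H_1 = 0,  H_2 ≅ Z.

We work with the vertex ordering 0 < 1 < 2 < 3 < 4 < 5. The simplices of K, each written with vertices in increasing order, are:

  0-simplices (6): [0], [1], [2], [3], [4], [5]
  1-simplices (12): [0,1], [0,2], [0,4], [0,5], [1,2], [1,3], [1,5], [2,3], [2,4], [3,4], [3,5], [4,5]
  2-simplices (8): [0,1,2], [0,1,5], [0,2,4], [0,4,5], [1,2,3], [1,3,5], [2,3,4], [3,4,5]

giving chain groups C_0 ≅ Z^6, C_1 ≅ Z^12, C_2 ≅ Z^8.

Boundary ∂_1: C_1 → C_0 is given by ∂[p,q] = [q] − [p].
This gives a 6×12 integer matrix of rank 5; reducing to Smith normal form yields diagonal entries (1,1,1,1,1).

∂_2: C_2 → C_1 acts by ∂[p,q,r] = [q,r] − [p,r] + [p,q]. For instance
  ∂[0,4,5] = [4,5] − [0,5] + [0,4],
  ∂[0,1,2] = [1,2] − [0,2] + [0,1].
The resulting 12×8 matrix has rank 7, and its Smith normal form has invariant factors (1,1,1,1,1,1,1).

From H_k ≅ ker(∂_k) / im(∂_{k+1}) we obtain:

  H_0: rank C_0 − rank ∂_1 = 6 − 5 = 1, and the invariant factors of ∂_1 are all 1, so H_0 = Z.
  H_1: rank ker ∂_1 − rank ∂_2 = (12 − 5) − 7 = 0, and the invariant factors of ∂_2 are all 1, so H_1 = 0.
  H_2: rank ker ∂_2 − rank ∂_3 = (8 − 7) − 0 = 1, and there is no ∂_3, so H_2 = Z.

As a check, the Euler characteristic is 6 − 12 + 8 = 2, which agrees with 1 − 0 + 1 = 2.
(K is a triangulation of the 2-sphere S^2.)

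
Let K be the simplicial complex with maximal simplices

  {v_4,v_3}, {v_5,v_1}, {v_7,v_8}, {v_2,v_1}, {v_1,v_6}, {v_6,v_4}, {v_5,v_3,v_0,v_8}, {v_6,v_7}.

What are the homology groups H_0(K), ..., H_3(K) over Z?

H_0 ≅ Z,  H_1 ≅ Z^2,  H_2 = 0,  H_3 = 0.

Fix the vertex order v_0 < v_1 < v_2 < v_3 < v_4 < v_5 < v_6 < v_7 < v_8 and write every simplex with vertices in increasing order. Then dim K = 3 and the simplices of K are:

  0-simplices (9): [v_0], [v_1], [v_2], [v_3], [v_4], [v_5], [v_6], [v_7], [v_8]
  1-simplices (13): [v_0,v_3], [v_0,v_5], [v_0,v_8], [v_1,v_2], [v_1,v_5], [v_1,v_6], [v_3,v_4], [v_3,v_5], [v_3,v_8], [v_4,v_6], [v_5,v_8], [v_6,v_7], [v_7,v_8]
  2-simplices (4): [v_0,v_3,v_5], [v_0,v_3,v_8], [v_0,v_5,v_8], [v_3,v_5,v_8]
  3-simplices (1): [v_0,v_3,v_5,v_8]

giving chain groups C_0 ≅ Z^9, C_1 ≅ Z^13, C_2 ≅ Z^4, C_3 ≅ Z^1.

The boundary map ∂_1: C_1 → C_0 maps an edge to its endpoints' difference, ∂[p,q] = q − p.
The resulting 9×13 matrix has rank 8, and its Smith normal form has invariant factors (1,1,1,1,1,1,1,1).

∂_2: C_2 → C_1 maps a triangle to the signed sum of its edges. For instance
  ∂[v_0,v_3,v_8] = [v_3,v_8] − [v_0,v_8] + [v_0,v_3],
  ∂[v_3,v_5,v_8] = [v_5,v_8] − [v_3,v_8] + [v_3,v_5].
This gives a 13×4 integer matrix of rank 3; reducing to Smith normal form yields diagonal entries (1,1,1).

∂_3: C_3 → C_2 sends each 3-simplex σ to the alternating sum Σ_i (−1)^i (σ with its i-th vertex removed). For instance
  ∂[v_0,v_3,v_5,v_8] = [v_3,v_5,v_8] − [v_0,v_5,v_8] + [v_0,v_3,v_8] − [v_0,v_3,v_5].
As a 4×1 matrix over Z this has rank 1, with invariant factors (1).

Computing H_k = (kernel of ∂_k) / (image of ∂_{k+1}):

  H_0: rank C_0 − rank ∂_1 = 9 − 8 = 1, and the invariant factors of ∂_1 are all 1, so H_0 ≅ Z.
  H_1: rank ker ∂_1 − rank ∂_2 = (13 − 8) − 3 = 2, and the invariant factors of ∂_2 are all 1, so H_1 ≅ Z^2.
  H_2: rank ker ∂_2 − rank ∂_3 = (4 − 3) − 1 = 0, and the invariant factors of ∂_3 are all 1, so H_2 ≅ 0.
  H_3: rank ker ∂_3 − rank ∂_4 = (1 − 1) − 0 = 0, and there is no ∂_4, so H_3 ≅ 0.

As a check, the Euler characteristic is 9 − 13 + 4 − 1 = -1, which agrees with 1 − 2 + 0 − 0 = -1.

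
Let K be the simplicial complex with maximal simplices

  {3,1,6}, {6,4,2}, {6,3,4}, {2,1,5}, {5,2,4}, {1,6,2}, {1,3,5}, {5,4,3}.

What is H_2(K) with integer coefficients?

We work with the vertex ordering 1 < 2 < 3 < 4 < 5 < 6. The simplices of K, each written with vertices in increasing order, are:

  0-simplices (6): [1], [2], [3], [4], [5], [6]
  1-simplices (12): [1,2], [1,3], [1,5], [1,6], [2,4], [2,5], [2,6], [3,4], [3,5], [3,6], [4,5], [4,6]
  2-simplices (8): [1,2,5], [1,2,6], [1,3,5], [1,3,6], [2,4,5], [2,4,6], [3,4,5], [3,4,6]

giving chain groups C_0 ≅ Z^6, C_1 ≅ Z^12, C_2 ≅ Z^8.

Boundary ∂_1: C_1 → C_0 is given by ∂[p,q] = [q] − [p].
The 6×12 boundary matrix has rank 5 and Smith normal form diag(1,1,1,1,1).

∂_2: C_2 → C_1 maps a triangle to the signed sum of its edges. For instance
  ∂[1,3,5] = [3,5] − [1,5] + [1,3],
  ∂[2,4,5] = [4,5] − [2,5] + [2,4].
This gives a 12×8 integer matrix of rank 7; reducing to Smith normal form yields diagonal entries (1,1,1,1,1,1,1).

Reading off H_k = ker ∂_k / im ∂_{k+1}:

  H_2: rank ker ∂_2 − rank ∂_3 = (8 − 7) − 0 = 1, and there is no ∂_3, so H_2 ≅ Z.

(K is a triangulation of the 2-sphere S^2.)

H_2 ≅ Z.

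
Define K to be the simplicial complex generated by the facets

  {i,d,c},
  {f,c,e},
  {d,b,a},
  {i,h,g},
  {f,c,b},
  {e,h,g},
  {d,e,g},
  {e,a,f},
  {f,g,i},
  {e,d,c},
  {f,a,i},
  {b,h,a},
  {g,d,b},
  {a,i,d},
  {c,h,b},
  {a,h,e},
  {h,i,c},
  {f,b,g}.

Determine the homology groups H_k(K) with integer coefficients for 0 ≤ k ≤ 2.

H_0 ≅ Z,  H_1 ≅ Z^2,  H_2 ≅ Z.

We work with the vertex ordering a < b < c < d < e < f < g < h < i. The simplices of K, each written with vertices in increasing order, are:

  0-simplices (9): a, b, c, d, e, f, g, h, i
  1-simplices (27): ab, ad, ae, af, ah, ai, bc, bd, bf, bg, bh, cd, ce, cf, ch, ci, de, dg, di, ef, eg, eh, fg, fi, gh, gi, hi
  2-simplices (18): abd, abh, adi, aef, aeh, afi, bcf, bch, bdg, bfg, cde, cdi, cef, chi, deg, egh, fgi, ghi

so the chain groups are C_0 ≅ Z^9, C_1 ≅ Z^27, C_2 ≅ Z^18.

Boundary ∂_1: C_1 → C_0 maps an edge to its endpoints' difference, ∂[p,q] = q − p. For instance
  ∂af = f − a.
The 9×27 boundary matrix has rank 8 and Smith normal form diag(1,1,1,1,1,1,1,1).

∂_2: C_2 → C_1 sends each 2-simplex [p,q,r] to [q,r] − [p,r] + [p,q]. For instance
  ∂bch = ch − bh + bc,
  ∂aeh = eh − ah + ae.
As a 27×18 matrix over Z this has rank 17, with invariant factors (1,1,1,1,1,1,1,1,1,1,1,1,1,1,1,1,1).

From H_k ≅ ker(∂_k) / im(∂_{k+1}) we obtain:

  H_0: rank C_0 − rank ∂_1 = 9 − 8 = 1, and the invariant factors of ∂_1 are all 1, so H_0 ≅ Z.
  H_1: rank ker ∂_1 − rank ∂_2 = (27 − 8) − 17 = 2, and the invariant factors of ∂_2 are all 1, so H_1 ≅ Z^2.
  H_2: rank ker ∂_2 − rank ∂_3 = (18 − 17) − 0 = 1, and there is no ∂_3, so H_2 ≅ Z.

As a check, the Euler characteristic is 9 − 27 + 18 = 0, which agrees with 1 − 2 + 1 = 0.
(K is a triangulation of the torus T^2.)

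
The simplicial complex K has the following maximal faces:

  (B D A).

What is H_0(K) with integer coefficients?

H_0 ≅ Z.

Take the total order A < B < D on the vertex set. Then K (dimension 2) consists of the simplices:

  0-simplices (3): A, B, D
  1-simplices (3): AB, AD, BD
  2-simplices (1): ABD

giving chain groups C_0 ≅ Z^3, C_1 ≅ Z^3, C_2 ≅ Z^1.

The boundary map ∂_1: C_1 → C_0 maps an edge to its endpoints' difference, ∂[p,q] = q − p. For instance
  ∂AD = D − A.
The 3×3 boundary matrix has rank 2 and Smith normal form diag(1,1).

The boundary map ∂_2: C_2 → C_1 acts by ∂[p,q,r] = [q,r] − [p,r] + [p,q]. For instance
  ∂ABD = BD − AD + AB.
The resulting 3×1 matrix has rank 1, and its Smith normal form has invariant factors (1).

Reading off H_k = ker ∂_k / im ∂_{k+1}:

  H_0: rank C_0 − rank ∂_1 = 3 − 2 = 1, and the invariant factors of ∂_1 are all 1, so H_0 ≅ Z.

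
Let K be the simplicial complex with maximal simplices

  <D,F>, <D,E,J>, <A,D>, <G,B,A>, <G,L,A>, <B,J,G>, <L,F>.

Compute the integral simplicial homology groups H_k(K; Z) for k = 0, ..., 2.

H_0 ≅ Z,  H_1 ≅ Z^2,  H_2 = 0.

Take the total order A < B < D < E < F < G < J < L on the vertex set. Then K (dimension 2) consists of the simplices:

  0-simplices (8): A, B, D, E, F, G, J, L
  1-simplices (13): AB, AD, AG, AL, BG, BJ, DE, DF, DJ, EJ, FL, GJ, GL
  2-simplices (4): ABG, AGL, BGJ, DEJ

so the chain groups are C_0 ≅ Z^8, C_1 ≅ Z^13, C_2 ≅ Z^4.

Boundary ∂_1: C_1 → C_0 sends each edge [p,q] (with p < q) to q − p.
This gives a 8×13 integer matrix of rank 7; reducing to Smith normal form yields diagonal entries (1,1,1,1,1,1,1).

The boundary map ∂_2: C_2 → C_1 acts by ∂[p,q,r] = [q,r] − [p,r] + [p,q]. For instance
  ∂ABG = BG − AG + AB,
  ∂DEJ = EJ − DJ + DE.
The 13×4 boundary matrix has rank 4 and Smith normal form diag(1,1,1,1).

From H_k ≅ ker(∂_k) / im(∂_{k+1}) we obtain:

  H_0: rank C_0 − rank ∂_1 = 8 − 7 = 1, and the invariant factors of ∂_1 are all 1, so H_0 = Z.
  H_1: rank ker ∂_1 − rank ∂_2 = (13 − 7) − 4 = 2, and the invariant factors of ∂_2 are all 1, so H_1 = Z^2.
  H_2: rank ker ∂_2 − rank ∂_3 = (4 − 4) − 0 = 0, and there is no ∂_3, so H_2 = 0.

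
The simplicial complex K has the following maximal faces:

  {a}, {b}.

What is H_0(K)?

Fix the vertex order a < b and write every simplex with vertices in increasing order. Then dim K = 0 and the simplices of K are:

  0-simplices (2): a, b

Hence C_0 ≅ Z^2.

From H_k ≅ ker(∂_k) / im(∂_{k+1}) we obtain:

  H_0: rank C_0 − rank ∂_1 = 2 − 0 = 2, and there is no ∂_1, so H_0 ≅ Z^2.

H_0 = Z^2.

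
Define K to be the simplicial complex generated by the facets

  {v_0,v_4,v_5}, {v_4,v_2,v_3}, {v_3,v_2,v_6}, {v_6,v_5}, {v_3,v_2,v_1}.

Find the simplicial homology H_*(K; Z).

We work with the vertex ordering v_0 < v_1 < v_2 < v_3 < v_4 < v_5 < v_6. The simplices of K, each written with vertices in increasing order, are:

  0-simplices (7): [v_0], [v_1], [v_2], [v_3], [v_4], [v_5], [v_6]
  1-simplices (11): [v_0,v_4], [v_0,v_5], [v_1,v_2], [v_1,v_3], [v_2,v_3], [v_2,v_4], [v_2,v_6], [v_3,v_4], [v_3,v_6], [v_4,v_5], [v_5,v_6]
  2-simplices (4): [v_0,v_4,v_5], [v_1,v_2,v_3], [v_2,v_3,v_4], [v_2,v_3,v_6]

so the chain groups are C_0 ≅ Z^7, C_1 ≅ Z^11, C_2 ≅ Z^4.

The boundary map ∂_1: C_1 → C_0 is given by ∂[p,q] = [q] − [p]. For instance
  ∂[v_2,v_3] = [v_3] − [v_2].
The resulting 7×11 matrix has rank 6, and its Smith normal form has invariant factors (1,1,1,1,1,1).

∂_2: C_2 → C_1 acts by ∂[p,q,r] = [q,r] − [p,r] + [p,q]. For instance
  ∂[v_0,v_4,v_5] = [v_4,v_5] − [v_0,v_5] + [v_0,v_4],
  ∂[v_1,v_2,v_3] = [v_2,v_3] − [v_1,v_3] + [v_1,v_2].
The resulting 11×4 matrix has rank 4, and its Smith normal form has invariant factors (1,1,1,1).

Now H_k = ker ∂_k / im ∂_{k+1}, so:

  H_0: rank C_0 − rank ∂_1 = 7 − 6 = 1, and the invariant factors of ∂_1 are all 1, so H_0 ≅ Z.
  H_1: rank ker ∂_1 − rank ∂_2 = (11 − 6) − 4 = 1, and the invariant factors of ∂_2 are all 1, so H_1 ≅ Z.
  H_2: rank ker ∂_2 − rank ∂_3 = (4 − 4) − 0 = 0, and there is no ∂_3, so H_2 ≅ 0.

As a check, the Euler characteristic is 7 − 11 + 4 = 0, which agrees with 1 − 1 + 0 = 0.

H_0 ≅ Z,  H_1 ≅ Z,  H_2 = 0.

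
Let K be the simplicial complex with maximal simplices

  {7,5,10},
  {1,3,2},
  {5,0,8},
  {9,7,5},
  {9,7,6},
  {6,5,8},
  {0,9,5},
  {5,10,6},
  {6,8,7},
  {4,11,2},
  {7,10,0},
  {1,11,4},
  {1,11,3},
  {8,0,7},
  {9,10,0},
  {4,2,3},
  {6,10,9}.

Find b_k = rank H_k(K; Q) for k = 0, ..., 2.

b_0 = 2, b_1 = 1, b_2 = 0.

We work with the vertex ordering 0 < 1 < 2 < 3 < 4 < 5 < 6 < 7 < 8 < 9 < 10 < 11. The simplices of K, each written with vertices in increasing order, are:

  0-simplices (12): [0], [1], [2], [3], [4], [5], [6], [7], [8], [9], [10], [11]
  1-simplices (28): (28 of them)
  2-simplices (17): [0,5,8], [0,5,9], [0,7,8], [0,7,10], [0,9,10], [1,2,3], [1,3,11], [1,4,11], [2,3,4], [2,4,11], [5,6,8], [5,6,10], [5,7,9], [5,7,10], [6,7,8], [6,7,9], [6,9,10]

so the chain groups are C_0 ≅ Z^12, C_1 ≅ Z^28, C_2 ≅ Z^17.

The boundary map ∂_1: C_1 → C_0 maps an edge to its endpoints' difference, ∂[p,q] = q − p.
This gives a 12×28 integer matrix of rank 10; reducing to Smith normal form yields diagonal entries (1,1,1,1,1,1,1,1,1,1).

Boundary ∂_2: C_2 → C_1 acts by ∂[p,q,r] = [q,r] − [p,r] + [p,q]. For instance
  ∂[0,5,8] = [5,8] − [0,8] + [0,5],
  ∂[0,5,9] = [5,9] − [0,9] + [0,5].
The 28×17 boundary matrix has rank 17 and Smith normal form diag(1,1,1,1,1,1,1,1,1,1,1,1,1,1,1,1,2).

Now H_k = ker ∂_k / im ∂_{k+1}, so:

  H_0: rank C_0 − rank ∂_1 = 12 − 10 = 2, and the invariant factors of ∂_1 are all 1, so H_0 = Z^2.
  H_1: rank ker ∂_1 − rank ∂_2 = (28 − 10) − 17 = 1, and ∂_2 has invariant factor 2 > 1, so H_1 = Z ⊕ Z_2.
  H_2: rank ker ∂_2 − rank ∂_3 = (17 − 17) − 0 = 0, and there is no ∂_3, so H_2 = 0.

As a check, the Euler characteristic is 12 − 28 + 17 = 1, which agrees with 2 − 1 + 0 = 1.

Hence the Betti numbers are b_0 = 2, b_1 = 1, b_2 = 0.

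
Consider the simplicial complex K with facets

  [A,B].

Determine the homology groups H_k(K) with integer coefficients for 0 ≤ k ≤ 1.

Take the total order A < B on the vertex set. Then K (dimension 1) consists of the simplices:

  0-simplices (2): A, B
  1-simplices (1): AB

Hence C_0 ≅ Z^2, C_1 ≅ Z^1.

The boundary map ∂_1: C_1 → C_0 is given by ∂[p,q] = [q] − [p].
As a 2×1 matrix over Z this has rank 1, with invariant factors (1).

Now H_k = ker ∂_k / im ∂_{k+1}, so:

  H_0: rank C_0 − rank ∂_1 = 2 − 1 = 1, and the invariant factors of ∂_1 are all 1, so H_0 = Z.
  H_1: rank ker ∂_1 − rank ∂_2 = (1 − 1) − 0 = 0, and there is no ∂_2, so H_1 = 0.

As a check, the Euler characteristic is 2 − 1 = 1, which agrees with 1 − 0 = 1.

H_0 = Z,  H_1 = 0.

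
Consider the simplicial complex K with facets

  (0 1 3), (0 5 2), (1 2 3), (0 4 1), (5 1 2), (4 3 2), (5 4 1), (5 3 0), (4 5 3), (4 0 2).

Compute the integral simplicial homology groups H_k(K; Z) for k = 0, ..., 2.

Fix the vertex order 0 < 1 < 2 < 3 < 4 < 5 and write every simplex with vertices in increasing order. Then dim K = 2 and the simplices of K are:

  0-simplices (6): [0], [1], [2], [3], [4], [5]
  1-simplices (15): [0,1], [0,2], [0,3], [0,4], [0,5], [1,2], [1,3], [1,4], [1,5], [2,3], [2,4], [2,5], [3,4], [3,5], [4,5]
  2-simplices (10): [0,1,3], [0,1,4], [0,2,4], [0,2,5], [0,3,5], [1,2,3], [1,2,5], [1,4,5], [2,3,4], [3,4,5]

giving chain groups C_0 ≅ Z^6, C_1 ≅ Z^15, C_2 ≅ Z^10.

The boundary map ∂_1: C_1 → C_0 sends each edge [p,q] (with p < q) to q − p. For instance
  ∂[0,3] = [3] − [0].
The 6×15 boundary matrix has rank 5 and Smith normal form diag(1,1,1,1,1).

The boundary map ∂_2: C_2 → C_1 acts by ∂[p,q,r] = [q,r] − [p,r] + [p,q]. For instance
  ∂[0,2,5] = [2,5] − [0,5] + [0,2],
  ∂[2,3,4] = [3,4] − [2,4] + [2,3].
The 15×10 boundary matrix has rank 10 and Smith normal form diag(1,1,1,1,1,1,1,1,1,2).

Reading off H_k = ker ∂_k / im ∂_{k+1}:

  H_0: rank C_0 − rank ∂_1 = 6 − 5 = 1, and the invariant factors of ∂_1 are all 1, so H_0 ≅ Z.
  H_1: rank ker ∂_1 − rank ∂_2 = (15 − 5) − 10 = 0, and ∂_2 has invariant factor 2 > 1, so H_1 ≅ Z/2.
  H_2: rank ker ∂_2 − rank ∂_3 = (10 − 10) − 0 = 0, and there is no ∂_3, so H_2 ≅ 0.

(K is a triangulation of the real projective plane RP^2.)

H_0 ≅ Z,  H_1 ≅ Z/2,  H_2 = 0.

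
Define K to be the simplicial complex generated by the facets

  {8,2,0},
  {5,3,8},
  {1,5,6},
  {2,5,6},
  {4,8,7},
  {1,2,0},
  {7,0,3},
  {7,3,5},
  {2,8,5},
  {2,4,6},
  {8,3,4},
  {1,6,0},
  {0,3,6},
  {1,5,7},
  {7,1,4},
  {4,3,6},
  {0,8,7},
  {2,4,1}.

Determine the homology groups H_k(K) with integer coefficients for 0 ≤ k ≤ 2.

H_0 = Z,  H_1 = Z ⊕ Z/2Z,  H_2 = 0.

Order the vertices as 0 < 1 < 2 < 3 < 4 < 5 < 6 < 7 < 8. Listing each simplex with vertices in this order, K has dimension 2 with simplices:

  0-simplices (9): [0], [1], [2], [3], [4], [5], [6], [7], [8]
  1-simplices (27): (27 of them)
  2-simplices (18): [0,1,2], [0,1,6], [0,2,8], [0,3,6], [0,3,7], [0,7,8], [1,2,4], [1,4,7], [1,5,6], [1,5,7], [2,4,6], [2,5,6], [2,5,8], [3,4,6], [3,4,8], [3,5,7], [3,5,8], [4,7,8]

so the chain groups are C_0 ≅ Z^9, C_1 ≅ Z^27, C_2 ≅ Z^18.

∂_1: C_1 → C_0 is given by ∂[p,q] = [q] − [p].
The resulting 9×27 matrix has rank 8, and its Smith normal form has invariant factors (1,1,1,1,1,1,1,1).

Boundary ∂_2: C_2 → C_1 acts by ∂[p,q,r] = [q,r] − [p,r] + [p,q]. For instance
  ∂[3,5,7] = [5,7] − [3,7] + [3,5],
  ∂[0,2,8] = [2,8] − [0,8] + [0,2].
The 27×18 boundary matrix has rank 18 and Smith normal form diag(1,1,1,1,1,1,1,1,1,1,1,1,1,1,1,1,1,2).

Computing H_k = (kernel of ∂_k) / (image of ∂_{k+1}):

  H_0: rank C_0 − rank ∂_1 = 9 − 8 = 1, and the invariant factors of ∂_1 are all 1, so H_0 ≅ Z.
  H_1: rank ker ∂_1 − rank ∂_2 = (27 − 8) − 18 = 1, and ∂_2 has invariant factor 2 > 1, so H_1 ≅ Z ⊕ Z/2Z.
  H_2: rank ker ∂_2 − rank ∂_3 = (18 − 18) − 0 = 0, and there is no ∂_3, so H_2 ≅ 0.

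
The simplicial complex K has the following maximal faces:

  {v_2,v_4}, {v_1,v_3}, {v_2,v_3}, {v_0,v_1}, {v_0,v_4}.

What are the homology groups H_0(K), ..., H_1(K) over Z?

H_0 = Z,  H_1 = Z.

Order the vertices as v_0 < v_1 < v_2 < v_3 < v_4. Listing each simplex with vertices in this order, K has dimension 1 with simplices:

  0-simplices (5): [v_0], [v_1], [v_2], [v_3], [v_4]
  1-simplices (5): [v_0,v_1], [v_0,v_4], [v_1,v_3], [v_2,v_3], [v_2,v_4]

so the chain groups are C_0 ≅ Z^5, C_1 ≅ Z^5.

Boundary ∂_1: C_1 → C_0 sends each edge [p,q] (with p < q) to q − p. For instance
  ∂[v_0,v_4] = [v_4] − [v_0].
This gives a 5×5 integer matrix of rank 4; reducing to Smith normal form yields diagonal entries (1,1,1,1).

Reading off H_k = ker ∂_k / im ∂_{k+1}:

  H_0: rank C_0 − rank ∂_1 = 5 − 4 = 1, and the invariant factors of ∂_1 are all 1, so H_0 = Z.
  H_1: rank ker ∂_1 − rank ∂_2 = (5 − 4) − 0 = 1, and there is no ∂_2, so H_1 = Z.

As a check, the Euler characteristic is 5 − 5 = 0, which agrees with 1 − 1 = 0.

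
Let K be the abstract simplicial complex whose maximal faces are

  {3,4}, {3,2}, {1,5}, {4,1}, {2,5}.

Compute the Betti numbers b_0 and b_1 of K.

Fix the vertex order 1 < 2 < 3 < 4 < 5 and write every simplex with vertices in increasing order. Then dim K = 1 and the simplices of K are:

  0-simplices (5): [1], [2], [3], [4], [5]
  1-simplices (5): [1,4], [1,5], [2,3], [2,5], [3,4]

giving chain groups C_0 ≅ Z^5, C_1 ≅ Z^5.

∂_1: C_1 → C_0 sends each edge [p,q] (with p < q) to q − p. For instance
  ∂[1,5] = [5] − [1].
As a 5×5 matrix over Z this has rank 4, with invariant factors (1,1,1,1).

Computing H_k = (kernel of ∂_k) / (image of ∂_{k+1}):

  H_0: rank C_0 − rank ∂_1 = 5 − 4 = 1, and the invariant factors of ∂_1 are all 1, so H_0 ≅ Z.
  H_1: rank ker ∂_1 − rank ∂_2 = (5 − 4) − 0 = 1, and there is no ∂_2, so H_1 ≅ Z.

(K is a triangulation of the circle S^1.)

Hence the Betti numbers are b_0 = 1, b_1 = 1.

b_0 = 1, b_1 = 1.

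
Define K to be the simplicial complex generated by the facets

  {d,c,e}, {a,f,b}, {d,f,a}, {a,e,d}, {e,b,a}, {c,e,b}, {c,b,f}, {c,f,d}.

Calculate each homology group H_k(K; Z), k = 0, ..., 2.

K has 6 vertices, 12 edges, 8 triangles.
rank ∂_0 = 0, rank ∂_1 = 5 ⇒ b_0 = 6 − 0 − 5 = 1; all invariant factors of ∂_1 are 1 so no torsion. So H_0 ≅ Z.
rank ∂_1 = 5, rank ∂_2 = 7 ⇒ b_1 = 12 − 5 − 7 = 0; all invariant factors of ∂_2 are 1 so no torsion. So H_1 ≅ 0.
rank ∂_2 = 7, rank ∂_3 = 0 ⇒ b_2 = 8 − 7 − 0 = 1. So H_2 ≅ Z.

H_0 ≅ Z,  H_1 = 0,  H_2 ≅ Z.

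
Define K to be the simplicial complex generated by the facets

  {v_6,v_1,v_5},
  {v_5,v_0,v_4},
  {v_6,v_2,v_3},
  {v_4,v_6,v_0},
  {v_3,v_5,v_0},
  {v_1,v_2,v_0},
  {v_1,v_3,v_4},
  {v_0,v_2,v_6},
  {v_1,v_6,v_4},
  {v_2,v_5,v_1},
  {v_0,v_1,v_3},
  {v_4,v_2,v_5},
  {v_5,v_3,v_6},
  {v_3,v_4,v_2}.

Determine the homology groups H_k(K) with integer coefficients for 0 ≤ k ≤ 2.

Take the total order v_0 < v_1 < v_2 < v_3 < v_4 < v_5 < v_6 on the vertex set. Then K (dimension 2) consists of the simplices:

  0-simplices (7): [v_0], [v_1], [v_2], [v_3], [v_4], [v_5], [v_6]
  1-simplices (21): (21 of them)
  2-simplices (14): (14 of them)

so the chain groups are C_0 ≅ Z^7, C_1 ≅ Z^21, C_2 ≅ Z^14.

The boundary map ∂_1: C_1 → C_0 maps an edge to its endpoints' difference, ∂[p,q] = q − p. For instance
  ∂[v_1,v_4] = [v_4] − [v_1].
The 7×21 boundary matrix has rank 6 and Smith normal form diag(1,1,1,1,1,1).

Boundary ∂_2: C_2 → C_1 acts by ∂[p,q,r] = [q,r] − [p,r] + [p,q]. For instance
  ∂[v_0,v_1,v_3] = [v_1,v_3] − [v_0,v_3] + [v_0,v_1],
  ∂[v_0,v_4,v_6] = [v_4,v_6] − [v_0,v_6] + [v_0,v_4].
The resulting 21×14 matrix has rank 13, and its Smith normal form has invariant factors (1,1,1,1,1,1,1,1,1,1,1,1,1).

From H_k ≅ ker(∂_k) / im(∂_{k+1}) we obtain:

  H_0: rank C_0 − rank ∂_1 = 7 − 6 = 1, and the invariant factors of ∂_1 are all 1, so H_0 = Z.
  H_1: rank ker ∂_1 − rank ∂_2 = (21 − 6) − 13 = 2, and the invariant factors of ∂_2 are all 1, so H_1 = Z^2.
  H_2: rank ker ∂_2 − rank ∂_3 = (14 − 13) − 0 = 1, and there is no ∂_3, so H_2 = Z.

H_0 = Z,  H_1 = Z^2,  H_2 = Z.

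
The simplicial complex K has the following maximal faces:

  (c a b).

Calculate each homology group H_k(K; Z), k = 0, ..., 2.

K has 3 vertices, 3 edges, 1 triangle.
rank ∂_0 = 0, rank ∂_1 = 2 ⇒ b_0 = 3 − 0 − 2 = 1; all invariant factors of ∂_1 are 1 so no torsion. So H_0 ≅ Z.
rank ∂_1 = 2, rank ∂_2 = 1 ⇒ b_1 = 3 − 2 − 1 = 0; all invariant factors of ∂_2 are 1 so no torsion. So H_1 ≅ 0.
rank ∂_2 = 1, rank ∂_3 = 0 ⇒ b_2 = 1 − 1 − 0 = 0. So H_2 ≅ 0.

H_0 = Z,  H_1 = 0,  H_2 = 0.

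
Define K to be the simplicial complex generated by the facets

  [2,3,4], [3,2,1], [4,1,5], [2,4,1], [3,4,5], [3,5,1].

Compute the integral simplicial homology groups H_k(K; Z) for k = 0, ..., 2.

Order the vertices as 1 < 2 < 3 < 4 < 5. Listing each simplex with vertices in this order, K has dimension 2 with simplices:

  0-simplices (5): [1], [2], [3], [4], [5]
  1-simplices (9): [1,2], [1,3], [1,4], [1,5], [2,3], [2,4], [3,4], [3,5], [4,5]
  2-simplices (6): [1,2,3], [1,2,4], [1,3,5], [1,4,5], [2,3,4], [3,4,5]

giving chain groups C_0 ≅ Z^5, C_1 ≅ Z^9, C_2 ≅ Z^6.

∂_1: C_1 → C_0 is given by ∂[p,q] = [q] − [p]. For instance
  ∂[1,2] = [2] − [1].
This gives a 5×9 integer matrix of rank 4; reducing to Smith normal form yields diagonal entries (1,1,1,1).

The boundary map ∂_2: C_2 → C_1 acts by ∂[p,q,r] = [q,r] − [p,r] + [p,q]. For instance
  ∂[3,4,5] = [4,5] − [3,5] + [3,4],
  ∂[1,2,4] = [2,4] − [1,4] + [1,2].
The resulting 9×6 matrix has rank 5, and its Smith normal form has invariant factors (1,1,1,1,1).

Computing H_k = (kernel of ∂_k) / (image of ∂_{k+1}):

  H_0: rank C_0 − rank ∂_1 = 5 − 4 = 1, and the invariant factors of ∂_1 are all 1, so H_0 ≅ Z.
  H_1: rank ker ∂_1 − rank ∂_2 = (9 − 4) − 5 = 0, and the invariant factors of ∂_2 are all 1, so H_1 ≅ 0.
  H_2: rank ker ∂_2 − rank ∂_3 = (6 − 5) − 0 = 1, and there is no ∂_3, so H_2 ≅ Z.

As a check, the Euler characteristic is 5 − 9 + 6 = 2, which agrees with 1 − 0 + 1 = 2.

H_0 ≅ Z,  H_1 = 0,  H_2 ≅ Z.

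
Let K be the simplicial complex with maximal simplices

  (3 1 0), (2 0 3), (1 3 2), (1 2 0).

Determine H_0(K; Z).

H_0 = Z.

Order the vertices as 0 < 1 < 2 < 3. Listing each simplex with vertices in this order, K has dimension 2 with simplices:

  0-simplices (4): [0], [1], [2], [3]
  1-simplices (6): [0,1], [0,2], [0,3], [1,2], [1,3], [2,3]
  2-simplices (4): [0,1,2], [0,1,3], [0,2,3], [1,2,3]

giving chain groups C_0 ≅ Z^4, C_1 ≅ Z^6, C_2 ≅ Z^4.

The boundary map ∂_1: C_1 → C_0 maps an edge to its endpoints' difference, ∂[p,q] = q − p.
This gives a 4×6 integer matrix of rank 3; reducing to Smith normal form yields diagonal entries (1,1,1).

∂_2: C_2 → C_1 acts by ∂[p,q,r] = [q,r] − [p,r] + [p,q]. For instance
  ∂[1,2,3] = [2,3] − [1,3] + [1,2],
  ∂[0,2,3] = [2,3] − [0,3] + [0,2].
This gives a 6×4 integer matrix of rank 3; reducing to Smith normal form yields diagonal entries (1,1,1).

Now H_k = ker ∂_k / im ∂_{k+1}, so:

  H_0: rank C_0 − rank ∂_1 = 4 − 3 = 1, and the invariant factors of ∂_1 are all 1, so H_0 = Z.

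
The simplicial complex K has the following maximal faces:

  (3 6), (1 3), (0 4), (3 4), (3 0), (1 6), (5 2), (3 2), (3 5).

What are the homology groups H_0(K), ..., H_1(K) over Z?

We work with the vertex ordering 0 < 1 < 2 < 3 < 4 < 5 < 6. The simplices of K, each written with vertices in increasing order, are:

  0-simplices (7): [0], [1], [2], [3], [4], [5], [6]
  1-simplices (9): [0,3], [0,4], [1,3], [1,6], [2,3], [2,5], [3,4], [3,5], [3,6]

Hence C_0 ≅ Z^7, C_1 ≅ Z^9.

The boundary map ∂_1: C_1 → C_0 maps an edge to its endpoints' difference, ∂[p,q] = q − p.
The resulting 7×9 matrix has rank 6, and its Smith normal form has invariant factors (1,1,1,1,1,1).

Computing H_k = (kernel of ∂_k) / (image of ∂_{k+1}):

  H_0: rank C_0 − rank ∂_1 = 7 − 6 = 1, and the invariant factors of ∂_1 are all 1, so H_0 ≅ Z.
  H_1: rank ker ∂_1 − rank ∂_2 = (9 − 6) − 0 = 3, and there is no ∂_2, so H_1 ≅ Z^3.

H_0 ≅ Z,  H_1 ≅ Z^3.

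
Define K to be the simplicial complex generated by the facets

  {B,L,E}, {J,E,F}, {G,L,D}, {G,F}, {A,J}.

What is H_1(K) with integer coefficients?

K has 8 vertices, 11 edges, 3 triangles.
rank ∂_1 = 7, rank ∂_2 = 3 ⇒ b_1 = 11 − 7 − 3 = 1; all invariant factors of ∂_2 are 1 so no torsion. So H_1 ≅ Z.

H_1 ≅ Z.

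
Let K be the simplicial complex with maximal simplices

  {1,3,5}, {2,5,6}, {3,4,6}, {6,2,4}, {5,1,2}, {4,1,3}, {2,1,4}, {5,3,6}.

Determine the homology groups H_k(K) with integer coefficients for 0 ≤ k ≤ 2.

H_0 ≅ Z,  H_1 = 0,  H_2 ≅ Z.

We work with the vertex ordering 1 < 2 < 3 < 4 < 5 < 6. The simplices of K, each written with vertices in increasing order, are:

  0-simplices (6): [1], [2], [3], [4], [5], [6]
  1-simplices (12): [1,2], [1,3], [1,4], [1,5], [2,4], [2,5], [2,6], [3,4], [3,5], [3,6], [4,6], [5,6]
  2-simplices (8): [1,2,4], [1,2,5], [1,3,4], [1,3,5], [2,4,6], [2,5,6], [3,4,6], [3,5,6]

giving chain groups C_0 ≅ Z^6, C_1 ≅ Z^12, C_2 ≅ Z^8.

∂_1: C_1 → C_0 maps an edge to its endpoints' difference, ∂[p,q] = q − p. For instance
  ∂[3,6] = [6] − [3].
As a 6×12 matrix over Z this has rank 5, with invariant factors (1,1,1,1,1).

The boundary map ∂_2: C_2 → C_1 acts by ∂[p,q,r] = [q,r] − [p,r] + [p,q]. For instance
  ∂[3,5,6] = [5,6] − [3,6] + [3,5],
  ∂[1,3,4] = [3,4] − [1,4] + [1,3].
As a 12×8 matrix over Z this has rank 7, with invariant factors (1,1,1,1,1,1,1).

Reading off H_k = ker ∂_k / im ∂_{k+1}:

  H_0: rank C_0 − rank ∂_1 = 6 − 5 = 1, and the invariant factors of ∂_1 are all 1, so H_0 = Z.
  H_1: rank ker ∂_1 − rank ∂_2 = (12 − 5) − 7 = 0, and the invariant factors of ∂_2 are all 1, so H_1 = 0.
  H_2: rank ker ∂_2 − rank ∂_3 = (8 − 7) − 0 = 1, and there is no ∂_3, so H_2 = Z.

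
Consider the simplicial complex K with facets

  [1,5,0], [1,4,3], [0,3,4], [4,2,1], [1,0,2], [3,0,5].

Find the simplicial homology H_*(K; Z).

H_0 = Z,  H_1 = Z,  H_2 = 0.

Fix the vertex order 0 < 1 < 2 < 3 < 4 < 5 and write every simplex with vertices in increasing order. Then dim K = 2 and the simplices of K are:

  0-simplices (6): [0], [1], [2], [3], [4], [5]
  1-simplices (12): [0,1], [0,2], [0,3], [0,4], [0,5], [1,2], [1,3], [1,4], [1,5], [2,4], [3,4], [3,5]
  2-simplices (6): [0,1,2], [0,1,5], [0,3,4], [0,3,5], [1,2,4], [1,3,4]

so the chain groups are C_0 ≅ Z^6, C_1 ≅ Z^12, C_2 ≅ Z^6.

∂_1: C_1 → C_0 is given by ∂[p,q] = [q] − [p].
The resulting 6×12 matrix has rank 5, and its Smith normal form has invariant factors (1,1,1,1,1).

The boundary map ∂_2: C_2 → C_1 maps a triangle to the signed sum of its edges. For instance
  ∂[0,1,2] = [1,2] − [0,2] + [0,1],
  ∂[1,2,4] = [2,4] − [1,4] + [1,2].
This gives a 12×6 integer matrix of rank 6; reducing to Smith normal form yields diagonal entries (1,1,1,1,1,1).

Reading off H_k = ker ∂_k / im ∂_{k+1}:

  H_0: rank C_0 − rank ∂_1 = 6 − 5 = 1, and the invariant factors of ∂_1 are all 1, so H_0 = Z.
  H_1: rank ker ∂_1 − rank ∂_2 = (12 − 5) − 6 = 1, and the invariant factors of ∂_2 are all 1, so H_1 = Z.
  H_2: rank ker ∂_2 − rank ∂_3 = (6 − 6) − 0 = 0, and there is no ∂_3, so H_2 = 0.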